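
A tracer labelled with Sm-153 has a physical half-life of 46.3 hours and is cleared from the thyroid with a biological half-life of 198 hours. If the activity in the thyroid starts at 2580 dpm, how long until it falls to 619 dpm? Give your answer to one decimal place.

77.3 hours

1/t_eff = 1/t_phys + 1/t_biol = 1/46.3 + 1/198 = 0.026649 per hour.
t_eff = 46.3 × 198 / (46.3 + 198) ≈ 37.525 hours.
n = log₂(2580/619) ≈ 2.0594; t = 2.0594 × 37.525 ≈ 77.278 hours.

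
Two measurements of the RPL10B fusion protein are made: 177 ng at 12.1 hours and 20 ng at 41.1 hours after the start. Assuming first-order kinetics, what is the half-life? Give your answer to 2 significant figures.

Over Δt = 41.1 − 12.1 = 29 hours, the level fell by a factor of 177/20 ≈ 8.85.
n = log₂(8.85) ≈ 3.1457 half-lives, so t½ = 29/3.1457 ≈ 9.219 hours.

9.2 hours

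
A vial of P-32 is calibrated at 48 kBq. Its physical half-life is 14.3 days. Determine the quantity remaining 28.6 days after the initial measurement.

12 kBq

Elapsed time is 2 half-lives (28.6/14.3).
Each half-life halves the amount: 48 × (1/2)^2 = 48/4 = 12 kBq.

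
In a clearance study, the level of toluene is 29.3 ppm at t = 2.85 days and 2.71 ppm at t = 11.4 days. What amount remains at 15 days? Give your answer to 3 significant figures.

0.995 ppm

Over Δt = 11.4 − 2.85 = 8.55 days, the level fell by a factor of 29.3/2.71 ≈ 10.812.
n = log₂(10.812) ≈ 3.4345 half-lives, so t½ = 8.55/3.4345 ≈ 2.4894 days.
From t = 11.4 to t = 15: 2.71 × (1/2)^((15−11.4)/2.4894) ≈ 0.99459 ppm.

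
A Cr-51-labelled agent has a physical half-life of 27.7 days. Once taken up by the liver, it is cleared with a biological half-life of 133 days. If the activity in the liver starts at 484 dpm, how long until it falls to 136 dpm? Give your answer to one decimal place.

42.0 days

1/t_eff = 1/t_phys + 1/t_biol = 1/27.7 + 1/133 = 0.04362 per day.
t_eff = 27.7 × 133 / (27.7 + 133) ≈ 22.925 days.
n = log₂(484/136) ≈ 1.8314; t = 1.8314 × 22.925 ≈ 41.985 days.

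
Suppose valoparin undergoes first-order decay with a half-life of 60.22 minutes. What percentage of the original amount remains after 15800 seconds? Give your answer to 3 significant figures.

4.83%

15800 seconds = 263.333 minutes.
n = 263.333/60.22 ≈ 4.3729 half-lives.
Fraction remaining = (1/2)^4.3729 ≈ 0.048266, i.e. 4.8266%.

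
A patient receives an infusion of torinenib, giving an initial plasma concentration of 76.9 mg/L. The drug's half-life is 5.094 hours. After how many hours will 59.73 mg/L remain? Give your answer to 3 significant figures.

1.86 hours

Fraction remaining = 59.73/76.9 ≈ 0.77672.
n = log₂(76.9/59.73) = ln(1.2875)/ln 2 ≈ 0.36453 half-lives.
t = n × t½ = 0.36453 × 5.094 ≈ 1.8569 hours.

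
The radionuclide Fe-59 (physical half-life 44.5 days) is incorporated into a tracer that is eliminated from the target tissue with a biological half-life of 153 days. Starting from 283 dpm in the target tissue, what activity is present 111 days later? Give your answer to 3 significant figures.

30.4 dpm

1/t_eff = 1/t_phys + 1/t_biol = 1/44.5 + 1/153 = 0.029008 per day.
t_eff = 44.5 × 153 / (44.5 + 153) ≈ 34.473 days.
Remaining = 283 × (1/2)^(111/34.473) = 283 × (1/2)^3.2199 ≈ 30.374 dpm.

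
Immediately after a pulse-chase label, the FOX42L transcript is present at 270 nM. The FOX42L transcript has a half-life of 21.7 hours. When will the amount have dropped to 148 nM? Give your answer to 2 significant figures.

Fraction remaining = 148/270 ≈ 0.54815.
n = log₂(270/148) = ln(1.8243)/ln 2 ≈ 0.86736 half-lives.
t = n × t½ = 0.86736 × 21.7 ≈ 18.822 hours.

19 hours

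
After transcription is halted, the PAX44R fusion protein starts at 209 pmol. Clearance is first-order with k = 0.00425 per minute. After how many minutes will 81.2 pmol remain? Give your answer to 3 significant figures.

222 minutes

t½ = ln 2 / k = 0.69315 / 0.00425 ≈ 163.09 minutes.
Fraction remaining = 81.2/209 ≈ 0.38852.
n = log₂(209/81.2) = ln(2.5739)/ln 2 ≈ 1.364 half-lives.
t = n × t½ = 1.364 × 163.09 ≈ 222.45 minutes.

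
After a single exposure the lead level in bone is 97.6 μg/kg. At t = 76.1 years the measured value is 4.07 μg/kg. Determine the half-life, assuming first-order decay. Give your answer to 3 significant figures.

A/A₀ = 4.07/97.6 ≈ 0.041701.
n = log₂(23.98) ≈ 4.5838 half-lives elapsed in 76.1 years.
t½ = 76.1/4.5838 ≈ 16.602 years.

16.6 years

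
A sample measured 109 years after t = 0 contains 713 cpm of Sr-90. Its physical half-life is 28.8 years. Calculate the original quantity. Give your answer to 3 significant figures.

9830 cpm

Number of half-lives elapsed: n = 109/28.8 ≈ 3.7847.
A₀ = A × 2^n = 713 × 2^3.7847 = 713 × 13.782 ≈ 9826.6 cpm.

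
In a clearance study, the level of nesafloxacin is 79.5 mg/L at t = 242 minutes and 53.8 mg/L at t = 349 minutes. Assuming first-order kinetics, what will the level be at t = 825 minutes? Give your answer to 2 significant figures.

Over Δt = 349 − 242 = 107 minutes, the level fell by a factor of 79.5/53.8 ≈ 1.4777.
n = log₂(1.4777) ≈ 0.56335 half-lives, so t½ = 107/0.56335 ≈ 189.94 minutes.
From t = 349 to t = 825: 53.8 × (1/2)^((825−349)/189.94) ≈ 9.4704 mg/L.

9.5 mg/L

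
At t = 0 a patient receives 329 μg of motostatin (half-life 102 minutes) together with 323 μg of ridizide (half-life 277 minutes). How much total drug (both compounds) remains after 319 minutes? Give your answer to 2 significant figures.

180 μg

motostatin: 329 × (1/2)^(319/102) = 329 × (1/2)^3.1275 ≈ 37.648 μg.
ridizide: 323 × (1/2)^(319/277) = 323 × (1/2)^1.1516 ≈ 145.39 μg.
Total = 37.648 + 145.39 ≈ 183.04 μg.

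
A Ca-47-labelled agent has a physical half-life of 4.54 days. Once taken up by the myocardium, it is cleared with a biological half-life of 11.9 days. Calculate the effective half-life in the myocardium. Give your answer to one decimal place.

1/t_eff = 1/t_phys + 1/t_biol = 1/4.54 + 1/11.9 = 0.3043 per day.
t_eff = 4.54 × 11.9 / (4.54 + 11.9) ≈ 3.2863 days.

3.3 days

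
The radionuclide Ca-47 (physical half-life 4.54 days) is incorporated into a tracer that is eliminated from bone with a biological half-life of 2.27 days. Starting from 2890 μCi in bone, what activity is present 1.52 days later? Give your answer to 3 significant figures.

1440 μCi

1/t_eff = 1/t_phys + 1/t_biol = 1/4.54 + 1/2.27 = 0.66079 per day.
t_eff = 4.54 × 2.27 / (4.54 + 2.27) ≈ 1.5133 days.
Remaining = 2890 × (1/2)^(1.52/1.5133) = 2890 × (1/2)^1.0044 ≈ 1440.6 μCi.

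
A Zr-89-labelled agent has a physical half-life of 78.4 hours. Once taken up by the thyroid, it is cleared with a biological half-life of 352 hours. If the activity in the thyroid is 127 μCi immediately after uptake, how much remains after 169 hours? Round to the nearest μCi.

1/t_eff = 1/t_phys + 1/t_biol = 1/78.4 + 1/352 = 0.015596 per hour.
t_eff = 78.4 × 352 / (78.4 + 352) ≈ 64.119 hours.
Remaining = 127 × (1/2)^(169/64.119) = 127 × (1/2)^2.6357 ≈ 20.435 μCi.

20 μCi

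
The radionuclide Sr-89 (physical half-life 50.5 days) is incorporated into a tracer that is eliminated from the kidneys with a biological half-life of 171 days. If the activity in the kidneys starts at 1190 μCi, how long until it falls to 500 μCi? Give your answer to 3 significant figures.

1/t_eff = 1/t_phys + 1/t_biol = 1/50.5 + 1/171 = 0.02565 per day.
t_eff = 50.5 × 171 / (50.5 + 171) ≈ 38.986 days.
n = log₂(1190/500) ≈ 1.251; t = 1.251 × 38.986 ≈ 48.771 days.

48.8 days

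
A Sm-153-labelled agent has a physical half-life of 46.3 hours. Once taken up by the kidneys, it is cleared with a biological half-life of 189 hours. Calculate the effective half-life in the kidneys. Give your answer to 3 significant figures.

37.2 hours

1/t_eff = 1/t_phys + 1/t_biol = 1/46.3 + 1/189 = 0.026889 per hour.
t_eff = 46.3 × 189 / (46.3 + 189) ≈ 37.19 hours.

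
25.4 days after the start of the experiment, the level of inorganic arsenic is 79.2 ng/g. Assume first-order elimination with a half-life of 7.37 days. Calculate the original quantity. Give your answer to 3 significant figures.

Number of half-lives elapsed: n = 25.4/7.37 ≈ 3.4464.
A₀ = A × 2^n = 79.2 × 2^3.4464 = 79.2 × 10.901 ≈ 863.37 ng/g.

863 ng/g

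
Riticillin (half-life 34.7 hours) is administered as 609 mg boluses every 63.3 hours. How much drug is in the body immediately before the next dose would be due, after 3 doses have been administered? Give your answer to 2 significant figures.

230 mg

The 3 doses were given 189.9, 126.6, 63.3 hours ago.
Total = 609·(1/2)^(189.9/34.7) + 609·(1/2)^(126.6/34.7) + 609·(1/2)^(63.3/34.7)
      = 13.715 + 48.566 + 171.98 ≈ 234.26 mg.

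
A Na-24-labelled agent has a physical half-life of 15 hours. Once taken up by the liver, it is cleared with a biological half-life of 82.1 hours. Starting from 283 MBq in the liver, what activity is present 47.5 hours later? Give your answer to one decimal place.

1/t_eff = 1/t_phys + 1/t_biol = 1/15 + 1/82.1 = 0.078847 per hour.
t_eff = 15 × 82.1 / (15 + 82.1) ≈ 12.683 hours.
Remaining = 283 × (1/2)^(47.5/12.683) = 283 × (1/2)^3.7452 ≈ 21.104 MBq.

21.1 MBq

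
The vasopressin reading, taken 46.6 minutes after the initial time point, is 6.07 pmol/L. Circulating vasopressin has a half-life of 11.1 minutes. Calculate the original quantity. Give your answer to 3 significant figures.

111 pmol/L

Number of half-lives elapsed: n = 46.6/11.1 ≈ 4.1982.
A₀ = A × 2^n = 6.07 × 2^4.1982 = 6.07 × 18.356 ≈ 111.42 pmol/L.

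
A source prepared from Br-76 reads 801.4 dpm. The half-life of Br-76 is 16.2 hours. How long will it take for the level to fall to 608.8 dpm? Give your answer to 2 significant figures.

6.4 hours

Fraction remaining = 608.8/801.4 ≈ 0.75967.
n = log₂(801.4/608.8) = ln(1.3164)/ln 2 ≈ 0.39655 half-lives.
t = n × t½ = 0.39655 × 16.2 ≈ 6.4242 hours.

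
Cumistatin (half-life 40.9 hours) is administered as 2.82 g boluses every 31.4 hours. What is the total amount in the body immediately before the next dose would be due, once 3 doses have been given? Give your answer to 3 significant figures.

The 3 doses were given 94.2, 62.8, 31.4 hours ago.
Total = 2.82·(1/2)^(94.2/40.9) + 2.82·(1/2)^(62.8/40.9) + 2.82·(1/2)^(31.4/40.9)
      = 0.57138 + 0.97282 + 1.6563 ≈ 3.2005 g.

3.20 g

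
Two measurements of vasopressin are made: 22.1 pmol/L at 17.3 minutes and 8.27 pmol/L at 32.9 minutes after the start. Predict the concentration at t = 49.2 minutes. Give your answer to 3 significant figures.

Over Δt = 32.9 − 17.3 = 15.6 minutes, the level fell by a factor of 22.1/8.27 ≈ 2.6723.
n = log₂(2.6723) ≈ 1.4181 half-lives, so t½ = 15.6/1.4181 ≈ 11.001 minutes.
From t = 32.9 to t = 49.2: 8.27 × (1/2)^((49.2−32.9)/11.001) ≈ 2.9612 pmol/L.

2.96 pmol/L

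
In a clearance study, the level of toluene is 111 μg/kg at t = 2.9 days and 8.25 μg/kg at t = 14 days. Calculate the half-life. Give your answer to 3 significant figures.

2.96 days

Over Δt = 14 − 2.9 = 11.1 days, the level fell by a factor of 111/8.25 ≈ 13.455.
n = log₂(13.455) ≈ 3.75 half-lives, so t½ = 11.1/3.75 ≈ 2.96 days.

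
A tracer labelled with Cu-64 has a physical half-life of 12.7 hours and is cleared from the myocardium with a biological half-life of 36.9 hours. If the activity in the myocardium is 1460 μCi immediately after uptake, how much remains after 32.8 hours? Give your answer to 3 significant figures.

1/t_eff = 1/t_phys + 1/t_biol = 1/12.7 + 1/36.9 = 0.10584 per hour.
t_eff = 12.7 × 36.9 / (12.7 + 36.9) ≈ 9.4482 hours.
Remaining = 1460 × (1/2)^(32.8/9.4482) = 1460 × (1/2)^3.4716 ≈ 131.62 μCi.

132 μCi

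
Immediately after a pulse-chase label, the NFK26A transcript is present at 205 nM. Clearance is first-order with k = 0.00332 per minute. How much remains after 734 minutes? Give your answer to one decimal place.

t½ = ln 2 / k = 0.69315 / 0.00332 ≈ 208.78 minutes.
Number of half-lives: n = 734/208.78 ≈ 3.5157.
Remaining = 205 × (1/2)^3.5157 = 205 × 0.087433 ≈ 17.924 nM.

17.9 nM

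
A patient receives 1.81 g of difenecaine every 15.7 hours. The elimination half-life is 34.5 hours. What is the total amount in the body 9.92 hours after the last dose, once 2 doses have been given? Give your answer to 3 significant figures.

The 2 doses were given 25.62, 9.92 hours ago.
Total = 1.81·(1/2)^(25.62/34.5) + 1.81·(1/2)^(9.92/34.5)
      = 1.0818 + 1.4829 ≈ 2.5647 g.

2.56 g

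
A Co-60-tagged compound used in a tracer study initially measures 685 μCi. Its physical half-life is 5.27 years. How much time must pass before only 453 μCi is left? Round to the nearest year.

Fraction remaining = 453/685 ≈ 0.66131.
n = log₂(685/453) = ln(1.5121)/ln 2 ≈ 0.59659 half-lives.
t = n × t½ = 0.59659 × 5.27 ≈ 3.144 years.

3 years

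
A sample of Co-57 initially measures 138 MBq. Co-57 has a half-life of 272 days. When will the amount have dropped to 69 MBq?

69/138 = 1/2, so 1 half-life has elapsed.
t = 1 × 272 = 272 days.

272 days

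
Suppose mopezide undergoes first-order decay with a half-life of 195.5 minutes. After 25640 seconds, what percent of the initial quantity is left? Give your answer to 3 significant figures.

25640 seconds = 427.333 minutes.
n = 427.333/195.5 ≈ 2.1858 half-lives.
Fraction remaining = (1/2)^2.1858 ≈ 0.21978, i.e. 21.978%.

22.0%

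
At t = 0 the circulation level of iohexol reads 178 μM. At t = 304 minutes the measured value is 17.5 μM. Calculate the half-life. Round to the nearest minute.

91 minutes

A/A₀ = 17.5/178 ≈ 0.098315.
n = log₂(10.171) ≈ 3.3465 half-lives elapsed in 304 minutes.
t½ = 304/3.3465 ≈ 90.843 minutes.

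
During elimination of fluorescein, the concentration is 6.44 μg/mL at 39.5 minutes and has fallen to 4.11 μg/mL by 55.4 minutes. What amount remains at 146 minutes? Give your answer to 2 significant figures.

0.32 μg/mL

Over Δt = 55.4 − 39.5 = 15.9 minutes, the level fell by a factor of 6.44/4.11 ≈ 1.5669.
n = log₂(1.5669) ≈ 0.64792 half-lives, so t½ = 15.9/0.64792 ≈ 24.54 minutes.
From t = 55.4 to t = 146: 4.11 × (1/2)^((146−55.4)/24.54) ≈ 0.31802 μg/mL.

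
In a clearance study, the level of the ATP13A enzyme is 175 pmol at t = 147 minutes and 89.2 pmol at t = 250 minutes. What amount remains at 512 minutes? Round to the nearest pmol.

Over Δt = 250 − 147 = 103 minutes, the level fell by a factor of 175/89.2 ≈ 1.9619.
n = log₂(1.9619) ≈ 0.97224 half-lives, so t½ = 103/0.97224 ≈ 105.94 minutes.
From t = 250 to t = 512: 89.2 × (1/2)^((512−250)/105.94) ≈ 16.066 pmol.

16 pmol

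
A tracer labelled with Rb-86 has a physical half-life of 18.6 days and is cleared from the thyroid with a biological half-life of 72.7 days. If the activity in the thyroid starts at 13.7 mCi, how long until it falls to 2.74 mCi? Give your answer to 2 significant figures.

1/t_eff = 1/t_phys + 1/t_biol = 1/18.6 + 1/72.7 = 0.067519 per day.
t_eff = 18.6 × 72.7 / (18.6 + 72.7) ≈ 14.811 days.
n = log₂(13.7/2.74) ≈ 2.3219; t = 2.3219 × 14.811 ≈ 34.389 days.

34 days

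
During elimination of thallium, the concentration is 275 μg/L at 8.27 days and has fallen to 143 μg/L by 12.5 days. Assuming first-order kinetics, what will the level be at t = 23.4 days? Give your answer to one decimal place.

Over Δt = 12.5 − 8.27 = 4.23 days, the level fell by a factor of 275/143 ≈ 1.9231.
n = log₂(1.9231) ≈ 0.94342 half-lives, so t½ = 4.23/0.94342 ≈ 4.4837 days.
From t = 12.5 to t = 23.4: 143 × (1/2)^((23.4−12.5)/4.4837) ≈ 26.517 μg/L.

26.5 μg/L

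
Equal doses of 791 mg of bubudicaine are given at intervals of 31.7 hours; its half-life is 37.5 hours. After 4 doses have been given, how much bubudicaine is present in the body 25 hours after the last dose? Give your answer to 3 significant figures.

The 4 doses were given 120.1, 88.4, 56.7, 25 hours ago.
Total = 791·(1/2)^(120.1/37.5) + 791·(1/2)^(88.4/37.5) + 791·(1/2)^(56.7/37.5) + 791·(1/2)^(25/37.5)
      = 85.917 + 154.36 + 277.34 + 498.3 ≈ 1015.9 mg.

1020 mg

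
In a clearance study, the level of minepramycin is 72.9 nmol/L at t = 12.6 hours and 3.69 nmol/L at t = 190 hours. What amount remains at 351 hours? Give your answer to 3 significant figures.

0.246 nmol/L

Over Δt = 190 − 12.6 = 177.4 hours, the level fell by a factor of 72.9/3.69 ≈ 19.756.
n = log₂(19.756) ≈ 4.3042 half-lives, so t½ = 177.4/4.3042 ≈ 41.215 hours.
From t = 190 to t = 351: 3.69 × (1/2)^((351−190)/41.215) ≈ 0.2461 nmol/L.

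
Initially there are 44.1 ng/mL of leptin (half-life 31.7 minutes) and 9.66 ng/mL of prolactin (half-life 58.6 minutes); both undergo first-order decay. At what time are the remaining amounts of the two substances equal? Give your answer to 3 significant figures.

Set 44.1·(1/2)^(t/31.7) = 9.66·(1/2)^(t/58.6).
Taking log₂: log₂(44.1/9.66) = t·(1/31.7 − 1/58.6).
log₂(4.5652) = 2.1907; 1/31.7 − 1/58.6 = 0.014481.
t = 2.1907 / 0.014481 ≈ 151.28 minutes.

151 minutes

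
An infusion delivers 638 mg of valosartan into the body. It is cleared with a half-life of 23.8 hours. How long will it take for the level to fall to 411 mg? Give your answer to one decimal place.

15.1 hours

Fraction remaining = 411/638 ≈ 0.6442.
n = log₂(638/411) = ln(1.5523)/ln 2 ≈ 0.63442 half-lives.
t = n × t½ = 0.63442 × 23.8 ≈ 15.099 hours.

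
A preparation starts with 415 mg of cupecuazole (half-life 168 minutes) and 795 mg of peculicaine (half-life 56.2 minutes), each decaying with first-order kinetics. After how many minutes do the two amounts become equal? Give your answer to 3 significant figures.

Set 415·(1/2)^(t/168) = 795·(1/2)^(t/56.2).
Taking log₂: log₂(415/795) = t·(1/168 − 1/56.2).
log₂(0.52201) = -0.93784; 1/168 − 1/56.2 = -0.011841.
t = -0.93784 / -0.011841 ≈ 79.202 minutes.

79.2 minutes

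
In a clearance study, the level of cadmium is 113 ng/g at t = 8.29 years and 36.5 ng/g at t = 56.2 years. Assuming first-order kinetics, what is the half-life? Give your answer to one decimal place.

29.4 years

Over Δt = 56.2 − 8.29 = 47.91 years, the level fell by a factor of 113/36.5 ≈ 3.0959.
n = log₂(3.0959) ≈ 1.6304 half-lives, so t½ = 47.91/1.6304 ≈ 29.386 years.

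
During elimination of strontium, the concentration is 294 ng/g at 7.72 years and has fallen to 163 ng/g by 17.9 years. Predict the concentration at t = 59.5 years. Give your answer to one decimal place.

14.6 ng/g

Over Δt = 17.9 − 7.72 = 10.18 years, the level fell by a factor of 294/163 ≈ 1.8037.
n = log₂(1.8037) ≈ 0.85094 half-lives, so t½ = 10.18/0.85094 ≈ 11.963 years.
From t = 17.9 to t = 59.5: 163 × (1/2)^((59.5−17.9)/11.963) ≈ 14.635 ng/g.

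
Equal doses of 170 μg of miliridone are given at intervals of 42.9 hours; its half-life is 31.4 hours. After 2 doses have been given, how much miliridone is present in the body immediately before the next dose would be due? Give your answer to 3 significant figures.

The 2 doses were given 85.8, 42.9 hours ago.
Total = 170·(1/2)^(85.8/31.4) + 170·(1/2)^(42.9/31.4)
      = 25.579 + 65.943 ≈ 91.522 μg.

91.5 μg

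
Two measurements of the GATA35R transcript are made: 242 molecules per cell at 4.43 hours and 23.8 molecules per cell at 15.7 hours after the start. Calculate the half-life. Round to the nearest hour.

Over Δt = 15.7 − 4.43 = 11.27 hours, the level fell by a factor of 242/23.8 ≈ 10.168.
n = log₂(10.168) ≈ 3.346 half-lives, so t½ = 11.27/3.346 ≈ 3.3682 hours.

3 hours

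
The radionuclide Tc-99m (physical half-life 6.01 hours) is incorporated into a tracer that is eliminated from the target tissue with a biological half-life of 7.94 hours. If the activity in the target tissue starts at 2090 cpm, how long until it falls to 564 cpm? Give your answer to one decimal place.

1/t_eff = 1/t_phys + 1/t_biol = 1/6.01 + 1/7.94 = 0.29233 per hour.
t_eff = 6.01 × 7.94 / (6.01 + 7.94) ≈ 3.4207 hours.
n = log₂(2090/564) ≈ 1.8897; t = 1.8897 × 3.4207 ≈ 6.4643 hours.

6.5 hours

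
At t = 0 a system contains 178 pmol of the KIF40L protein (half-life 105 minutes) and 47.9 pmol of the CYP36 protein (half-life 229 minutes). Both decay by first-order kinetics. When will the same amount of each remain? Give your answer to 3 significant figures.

367 minutes

Set 178·(1/2)^(t/105) = 47.9·(1/2)^(t/229).
Taking log₂: log₂(178/47.9) = t·(1/105 − 1/229).
log₂(3.7161) = 1.8938; 1/105 − 1/229 = 0.005157.
t = 1.8938 / 0.005157 ≈ 367.23 minutes.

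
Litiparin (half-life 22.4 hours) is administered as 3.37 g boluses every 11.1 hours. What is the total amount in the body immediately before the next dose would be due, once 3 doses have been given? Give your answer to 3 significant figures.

The 3 doses were given 33.3, 22.2, 11.1 hours ago.
Total = 3.37·(1/2)^(33.3/22.4) + 3.37·(1/2)^(22.2/22.4) + 3.37·(1/2)^(11.1/22.4)
      = 1.2026 + 1.6955 + 2.3903 ≈ 5.2884 g.

5.29 g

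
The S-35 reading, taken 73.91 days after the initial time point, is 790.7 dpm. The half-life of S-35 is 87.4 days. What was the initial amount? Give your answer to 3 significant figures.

1420 dpm

Number of half-lives elapsed: n = 73.91/87.4 ≈ 0.84565.
A₀ = A × 2^n = 790.7 × 2^0.84565 = 790.7 × 1.7971 ≈ 1420.9 dpm.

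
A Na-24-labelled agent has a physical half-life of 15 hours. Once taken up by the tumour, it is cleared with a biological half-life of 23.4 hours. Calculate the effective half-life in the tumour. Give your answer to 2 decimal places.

9.14 hours

1/t_eff = 1/t_phys + 1/t_biol = 1/15 + 1/23.4 = 0.1094 per hour.
t_eff = 15 × 23.4 / (15 + 23.4) ≈ 9.1406 hours.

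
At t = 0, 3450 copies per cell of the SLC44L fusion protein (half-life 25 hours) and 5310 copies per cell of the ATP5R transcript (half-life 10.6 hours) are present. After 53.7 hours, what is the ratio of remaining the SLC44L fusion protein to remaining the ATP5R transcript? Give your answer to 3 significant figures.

SLC44L fusion protein: 3450 × (1/2)^(53.7/25) = 3450 × (1/2)^2.148 ≈ 778.41 copies per cell.
ATP5R transcript: 5310 × (1/2)^(53.7/10.6) = 5310 × (1/2)^5.066 ≈ 158.51 copies per cell.
Ratio ≈ 778.41 / 158.51 ≈ 4.9107.

4.91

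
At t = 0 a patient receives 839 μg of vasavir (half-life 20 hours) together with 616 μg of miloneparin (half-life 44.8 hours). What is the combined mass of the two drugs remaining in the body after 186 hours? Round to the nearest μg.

36 μg

vasavir: 839 × (1/2)^(186/20) = 839 × (1/2)^9.3 ≈ 1.331 μg.
miloneparin: 616 × (1/2)^(186/44.8) = 616 × (1/2)^4.1518 ≈ 34.655 μg.
Total = 1.331 + 34.655 ≈ 35.986 μg.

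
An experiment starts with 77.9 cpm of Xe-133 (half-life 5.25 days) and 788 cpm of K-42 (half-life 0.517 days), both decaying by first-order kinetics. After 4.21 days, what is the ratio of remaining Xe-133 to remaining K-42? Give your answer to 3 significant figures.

16.0

Xe-133: 77.9 × (1/2)^(4.21/5.25) = 77.9 × (1/2)^0.8019 ≈ 44.683 cpm.
K-42: 788 × (1/2)^(4.21/0.517) = 788 × (1/2)^8.1431 ≈ 2.7874 cpm.
Ratio ≈ 44.683 / 2.7874 ≈ 16.03.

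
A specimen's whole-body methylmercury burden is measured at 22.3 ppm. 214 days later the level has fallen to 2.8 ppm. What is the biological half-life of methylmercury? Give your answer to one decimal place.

71.5 days

A/A₀ = 2.8/22.3 ≈ 0.12556.
n = log₂(7.9643) ≈ 2.9935 half-lives elapsed in 214 days.
t½ = 214/2.9935 ≈ 71.487 days.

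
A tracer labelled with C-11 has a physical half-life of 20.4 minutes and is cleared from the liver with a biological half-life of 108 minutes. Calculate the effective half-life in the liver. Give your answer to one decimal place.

1/t_eff = 1/t_phys + 1/t_biol = 1/20.4 + 1/108 = 0.058279 per minute.
t_eff = 20.4 × 108 / (20.4 + 108) ≈ 17.159 minutes.

17.2 minutes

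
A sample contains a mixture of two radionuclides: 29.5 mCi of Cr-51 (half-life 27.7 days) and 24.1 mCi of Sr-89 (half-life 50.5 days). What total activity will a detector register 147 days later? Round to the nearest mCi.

Cr-51: 29.5 × (1/2)^(147/27.7) = 29.5 × (1/2)^5.3069 ≈ 0.74524 mCi.
Sr-89: 24.1 × (1/2)^(147/50.5) = 24.1 × (1/2)^2.9109 ≈ 3.2044 mCi.
Total = 0.74524 + 3.2044 ≈ 3.9497 mCi.

4 mCi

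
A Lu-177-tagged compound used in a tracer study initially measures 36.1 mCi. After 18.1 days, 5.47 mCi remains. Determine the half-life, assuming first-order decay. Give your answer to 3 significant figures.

A/A₀ = 5.47/36.1 ≈ 0.15152.
n = log₂(6.5996) ≈ 2.7224 half-lives elapsed in 18.1 days.
t½ = 18.1/2.7224 ≈ 6.6486 days.

6.65 days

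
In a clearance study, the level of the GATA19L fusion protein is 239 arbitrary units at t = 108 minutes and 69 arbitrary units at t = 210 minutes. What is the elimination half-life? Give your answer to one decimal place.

56.9 minutes

Over Δt = 210 − 108 = 102 minutes, the level fell by a factor of 239/69 ≈ 3.4638.
n = log₂(3.4638) ≈ 1.7923 half-lives, so t½ = 102/1.7923 ≈ 56.909 minutes.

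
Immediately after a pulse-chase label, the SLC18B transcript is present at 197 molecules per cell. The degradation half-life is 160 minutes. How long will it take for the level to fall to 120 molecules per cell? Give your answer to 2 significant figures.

110 minutes

Fraction remaining = 120/197 ≈ 0.60914.
n = log₂(197/120) = ln(1.6417)/ln 2 ≈ 0.71516 half-lives.
t = n × t½ = 0.71516 × 160 ≈ 114.43 minutes.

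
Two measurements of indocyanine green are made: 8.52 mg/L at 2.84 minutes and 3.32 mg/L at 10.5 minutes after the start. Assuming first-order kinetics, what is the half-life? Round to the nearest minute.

6 minutes

Over Δt = 10.5 − 2.84 = 7.66 minutes, the level fell by a factor of 8.52/3.32 ≈ 2.5663.
n = log₂(2.5663) ≈ 1.3597 half-lives, so t½ = 7.66/1.3597 ≈ 5.6337 minutes.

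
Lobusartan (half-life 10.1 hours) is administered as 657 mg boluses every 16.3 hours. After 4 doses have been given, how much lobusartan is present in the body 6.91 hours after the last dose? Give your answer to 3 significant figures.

The 4 doses were given 55.81, 39.51, 23.21, 6.91 hours ago.
Total = 657·(1/2)^(55.81/10.1) + 657·(1/2)^(39.51/10.1) + 657·(1/2)^(23.21/10.1) + 657·(1/2)^(6.91/10.1)
      = 14.261 + 43.649 + 133.6 + 408.9 ≈ 600.4 mg.

600 mg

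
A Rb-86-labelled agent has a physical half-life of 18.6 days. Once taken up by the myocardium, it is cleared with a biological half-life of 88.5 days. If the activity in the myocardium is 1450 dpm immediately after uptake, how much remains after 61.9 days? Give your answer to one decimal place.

1/t_eff = 1/t_phys + 1/t_biol = 1/18.6 + 1/88.5 = 0.065063 per day.
t_eff = 18.6 × 88.5 / (18.6 + 88.5) ≈ 15.37 days.
Remaining = 1450 × (1/2)^(61.9/15.37) = 1450 × (1/2)^4.0274 ≈ 88.921 dpm.

88.9 dpm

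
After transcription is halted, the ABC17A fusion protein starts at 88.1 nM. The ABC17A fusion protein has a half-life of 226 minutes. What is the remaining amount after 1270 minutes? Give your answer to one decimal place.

1.8 nM

Number of half-lives: n = 1270/226 ≈ 5.6195.
Remaining = 88.1 × (1/2)^5.6195 = 88.1 × 0.020341 ≈ 1.792 nM.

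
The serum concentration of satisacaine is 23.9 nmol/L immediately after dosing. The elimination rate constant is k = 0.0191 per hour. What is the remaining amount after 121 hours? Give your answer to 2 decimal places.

2.37 nmol/L

t½ = ln 2 / k = 0.69315 / 0.0191 ≈ 36.29 hours.
Number of half-lives: n = 121/36.29 ≈ 3.3342.
Remaining = 23.9 × (1/2)^3.3342 = 23.9 × 0.099152 ≈ 2.3697 nmol/L.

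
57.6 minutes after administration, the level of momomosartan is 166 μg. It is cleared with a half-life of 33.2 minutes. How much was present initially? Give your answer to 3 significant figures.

553 μg

Number of half-lives elapsed: n = 57.6/33.2 ≈ 1.7349.
A₀ = A × 2^n = 166 × 2^1.7349 = 166 × 3.3287 ≈ 552.56 μg.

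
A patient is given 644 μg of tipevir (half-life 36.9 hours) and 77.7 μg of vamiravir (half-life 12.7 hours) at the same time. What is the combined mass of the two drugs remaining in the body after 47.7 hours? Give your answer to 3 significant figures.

269 μg

tipevir: 644 × (1/2)^(47.7/36.9) = 644 × (1/2)^1.2927 ≈ 262.88 μg.
vamiravir: 77.7 × (1/2)^(47.7/12.7) = 77.7 × (1/2)^3.7559 ≈ 5.7515 μg.
Total = 262.88 + 5.7515 ≈ 268.63 μg.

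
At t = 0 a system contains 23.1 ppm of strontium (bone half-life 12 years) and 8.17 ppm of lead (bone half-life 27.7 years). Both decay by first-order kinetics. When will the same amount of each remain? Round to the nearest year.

Set 23.1·(1/2)^(t/12) = 8.17·(1/2)^(t/27.7).
Taking log₂: log₂(23.1/8.17) = t·(1/12 − 1/27.7).
log₂(2.8274) = 1.4995; 1/12 − 1/27.7 = 0.047232.
t = 1.4995 / 0.047232 ≈ 31.747 years.

32 years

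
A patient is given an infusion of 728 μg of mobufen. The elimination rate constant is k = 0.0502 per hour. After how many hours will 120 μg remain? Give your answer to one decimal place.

35.9 hours

t½ = ln 2 / k = 0.69315 / 0.0502 ≈ 13.808 hours.
Fraction remaining = 120/728 ≈ 0.16484.
n = log₂(728/120) = ln(6.0667)/ln 2 ≈ 2.6009 half-lives.
t = n × t½ = 2.6009 × 13.808 ≈ 35.913 hours.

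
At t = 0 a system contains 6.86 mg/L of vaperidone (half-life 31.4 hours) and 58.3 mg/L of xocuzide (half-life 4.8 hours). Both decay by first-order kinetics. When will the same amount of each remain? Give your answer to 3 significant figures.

17.5 hours

Set 6.86·(1/2)^(t/31.4) = 58.3·(1/2)^(t/4.8).
Taking log₂: log₂(6.86/58.3) = t·(1/31.4 − 1/4.8).
log₂(0.11767) = -3.0872; 1/31.4 − 1/4.8 = -0.17649.
t = -3.0872 / -0.17649 ≈ 17.493 hours.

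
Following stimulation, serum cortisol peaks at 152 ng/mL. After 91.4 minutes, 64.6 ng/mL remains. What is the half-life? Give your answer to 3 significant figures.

A/A₀ = 64.6/152 ≈ 0.425.
n = log₂(2.3529) ≈ 1.2345 half-lives elapsed in 91.4 minutes.
t½ = 91.4/1.2345 ≈ 74.04 minutes.

74.0 minutes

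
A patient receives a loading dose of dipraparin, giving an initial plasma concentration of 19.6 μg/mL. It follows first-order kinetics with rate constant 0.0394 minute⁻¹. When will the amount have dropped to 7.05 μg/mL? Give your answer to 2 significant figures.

26 minutes

t½ = ln 2 / k = 0.69315 / 0.0394 ≈ 17.593 minutes.
Fraction remaining = 7.05/19.6 ≈ 0.35969.
n = log₂(19.6/7.05) = ln(2.7801)/ln 2 ≈ 1.4752 half-lives.
t = n × t½ = 1.4752 × 17.593 ≈ 25.952 minutes.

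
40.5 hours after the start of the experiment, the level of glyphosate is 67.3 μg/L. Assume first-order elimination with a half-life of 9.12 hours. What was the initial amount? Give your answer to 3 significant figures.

Number of half-lives elapsed: n = 40.5/9.12 ≈ 4.4408.
A₀ = A × 2^n = 67.3 × 2^4.4408 = 67.3 × 21.718 ≈ 1461.6 μg/L.

1460 μg/L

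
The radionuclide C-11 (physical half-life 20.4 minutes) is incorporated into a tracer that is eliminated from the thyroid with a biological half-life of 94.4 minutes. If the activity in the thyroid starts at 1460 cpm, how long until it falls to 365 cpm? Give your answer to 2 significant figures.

1/t_eff = 1/t_phys + 1/t_biol = 1/20.4 + 1/94.4 = 0.059613 per minute.
t_eff = 20.4 × 94.4 / (20.4 + 94.4) ≈ 16.775 minutes.
n = log₂(1460/365) ≈ 2; t = 2 × 16.775 ≈ 33.55 minutes.

34 minutes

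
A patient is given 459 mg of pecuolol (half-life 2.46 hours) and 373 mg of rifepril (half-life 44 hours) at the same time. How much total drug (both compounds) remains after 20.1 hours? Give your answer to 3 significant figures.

pecuolol: 459 × (1/2)^(20.1/2.46) = 459 × (1/2)^8.1707 ≈ 1.5929 mg.
rifepril: 373 × (1/2)^(20.1/44) = 373 × (1/2)^0.45682 ≈ 271.76 mg.
Total = 1.5929 + 271.76 ≈ 273.36 mg.

273 mg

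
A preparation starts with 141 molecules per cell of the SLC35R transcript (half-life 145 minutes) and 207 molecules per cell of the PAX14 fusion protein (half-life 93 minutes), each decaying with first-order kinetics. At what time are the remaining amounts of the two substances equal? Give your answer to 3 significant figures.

Set 141·(1/2)^(t/145) = 207·(1/2)^(t/93).
Taking log₂: log₂(141/207) = t·(1/145 − 1/93).
log₂(0.68116) = -0.55394; 1/145 − 1/93 = -0.0038561.
t = -0.55394 / -0.0038561 ≈ 143.65 minutes.

144 minutes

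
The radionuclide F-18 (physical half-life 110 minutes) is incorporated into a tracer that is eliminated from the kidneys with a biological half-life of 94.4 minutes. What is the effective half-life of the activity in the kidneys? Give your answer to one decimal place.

50.8 minutes

1/t_eff = 1/t_phys + 1/t_biol = 1/110 + 1/94.4 = 0.019684 per minute.
t_eff = 110 × 94.4 / (110 + 94.4) ≈ 50.802 minutes.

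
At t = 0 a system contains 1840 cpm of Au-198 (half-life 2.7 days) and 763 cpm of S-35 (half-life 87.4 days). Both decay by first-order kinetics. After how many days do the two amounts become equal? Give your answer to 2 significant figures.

Set 1840·(1/2)^(t/2.7) = 763·(1/2)^(t/87.4).
Taking log₂: log₂(1840/763) = t·(1/2.7 − 1/87.4).
log₂(2.4115) = 1.27; 1/2.7 − 1/87.4 = 0.35893.
t = 1.27 / 0.35893 ≈ 3.5382 days.

3.5 days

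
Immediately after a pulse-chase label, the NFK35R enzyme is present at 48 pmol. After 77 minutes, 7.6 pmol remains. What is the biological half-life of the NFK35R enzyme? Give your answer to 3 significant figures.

29.0 minutes

A/A₀ = 7.6/48 ≈ 0.15833.
n = log₂(6.3158) ≈ 2.659 half-lives elapsed in 77 minutes.
t½ = 77/2.659 ≈ 28.959 minutes.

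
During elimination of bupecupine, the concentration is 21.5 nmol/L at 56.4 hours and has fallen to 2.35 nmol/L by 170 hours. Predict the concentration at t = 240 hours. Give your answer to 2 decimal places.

Over Δt = 170 − 56.4 = 113.6 hours, the level fell by a factor of 21.5/2.35 ≈ 9.1489.
n = log₂(9.1489) ≈ 3.1936 half-lives, so t½ = 113.6/3.1936 ≈ 35.571 hours.
From t = 170 to t = 240: 2.35 × (1/2)^((240−170)/35.571) ≈ 0.60072 nmol/L.

0.60 nmol/L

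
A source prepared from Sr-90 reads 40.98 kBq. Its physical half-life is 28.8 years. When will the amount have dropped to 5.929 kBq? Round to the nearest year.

80 years

Fraction remaining = 5.929/40.98 ≈ 0.14468.
n = log₂(40.98/5.929) = ln(6.9118)/ln 2 ≈ 2.7891 half-lives.
t = n × t½ = 2.7891 × 28.8 ≈ 80.325 years.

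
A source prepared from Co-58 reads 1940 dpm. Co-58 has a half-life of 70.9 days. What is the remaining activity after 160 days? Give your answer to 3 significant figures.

Number of half-lives: n = 160/70.9 ≈ 2.2567.
Remaining = 1940 × (1/2)^2.2567 = 1940 × 0.20925 ≈ 405.95 dpm.

406 dpm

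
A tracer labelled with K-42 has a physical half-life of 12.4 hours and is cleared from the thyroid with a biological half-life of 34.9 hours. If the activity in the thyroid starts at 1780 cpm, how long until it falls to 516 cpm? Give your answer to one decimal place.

16.3 hours

1/t_eff = 1/t_phys + 1/t_biol = 1/12.4 + 1/34.9 = 0.1093 per hour.
t_eff = 12.4 × 34.9 / (12.4 + 34.9) ≈ 9.1493 hours.
n = log₂(1780/516) ≈ 1.7864; t = 1.7864 × 9.1493 ≈ 16.345 hours.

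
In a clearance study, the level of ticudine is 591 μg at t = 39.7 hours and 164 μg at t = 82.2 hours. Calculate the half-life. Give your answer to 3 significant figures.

Over Δt = 82.2 − 39.7 = 42.5 hours, the level fell by a factor of 591/164 ≈ 3.6037.
n = log₂(3.6037) ≈ 1.8495 half-lives, so t½ = 42.5/1.8495 ≈ 22.98 hours.

23.0 hours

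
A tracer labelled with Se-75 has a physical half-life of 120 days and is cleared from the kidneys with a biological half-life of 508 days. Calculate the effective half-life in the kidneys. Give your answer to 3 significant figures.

97.1 days

1/t_eff = 1/t_phys + 1/t_biol = 1/120 + 1/508 = 0.010302 per day.
t_eff = 120 × 508 / (120 + 508) ≈ 97.07 days.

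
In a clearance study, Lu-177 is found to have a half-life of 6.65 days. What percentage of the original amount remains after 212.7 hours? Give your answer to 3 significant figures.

212.7 hours = 8.8625 days.
n = 8.8625/6.65 ≈ 1.3327 half-lives.
Fraction remaining = (1/2)^1.3327 ≈ 0.39702, i.e. 39.702%.

39.7%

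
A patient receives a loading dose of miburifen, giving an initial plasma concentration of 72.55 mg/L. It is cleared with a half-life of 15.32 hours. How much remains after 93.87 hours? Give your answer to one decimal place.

1.0 mg/L

Number of half-lives: n = 93.87/15.32 ≈ 6.1273.
Remaining = 72.55 × (1/2)^6.1273 = 72.55 × 0.014306 ≈ 1.0379 mg/L.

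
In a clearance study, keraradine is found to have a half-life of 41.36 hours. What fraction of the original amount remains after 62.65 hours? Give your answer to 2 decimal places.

n = 62.65/41.36 ≈ 1.5147 half-lives.
Fraction remaining = (1/2)^1.5147 ≈ 0.34996.

0.35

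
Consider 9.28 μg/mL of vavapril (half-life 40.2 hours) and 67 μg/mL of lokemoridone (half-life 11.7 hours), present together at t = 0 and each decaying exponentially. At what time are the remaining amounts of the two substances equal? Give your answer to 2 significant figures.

Set 9.28·(1/2)^(t/40.2) = 67·(1/2)^(t/11.7).
Taking log₂: log₂(9.28/67) = t·(1/40.2 − 1/11.7).
log₂(0.13851) = -2.852; 1/40.2 − 1/11.7 = -0.060594.
t = -2.852 / -0.060594 ≈ 47.066 hours.

47 hours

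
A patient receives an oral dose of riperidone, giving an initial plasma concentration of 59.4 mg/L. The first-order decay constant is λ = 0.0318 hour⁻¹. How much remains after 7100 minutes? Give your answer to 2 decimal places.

t½ = ln 2 / λ = 0.69315 / 0.0318 ≈ 21.797 hours.
Convert the elapsed time: 7100 minutes = 118.333 hours.
Number of half-lives: n = 118.333/21.797 ≈ 5.4289.
Remaining = 59.4 × (1/2)^5.4289 = 59.4 × 0.023214 ≈ 1.3789 mg/L.

1.38 mg/L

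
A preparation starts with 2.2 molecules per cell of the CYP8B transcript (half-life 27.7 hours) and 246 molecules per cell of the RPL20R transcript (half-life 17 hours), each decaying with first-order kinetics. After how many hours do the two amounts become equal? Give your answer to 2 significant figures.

300 hours

Set 2.2·(1/2)^(t/27.7) = 246·(1/2)^(t/17).
Taking log₂: log₂(2.2/246) = t·(1/27.7 − 1/17).
log₂(0.0089431) = -6.805; 1/27.7 − 1/17 = -0.022722.
t = -6.805 / -0.022722 ≈ 299.48 hours.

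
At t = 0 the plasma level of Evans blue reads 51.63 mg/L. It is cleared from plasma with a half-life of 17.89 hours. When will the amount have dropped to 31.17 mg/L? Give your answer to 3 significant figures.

13.0 hours

Fraction remaining = 31.17/51.63 ≈ 0.60372.
n = log₂(51.63/31.17) = ln(1.6564)/ln 2 ≈ 0.72805 half-lives.
t = n × t½ = 0.72805 × 17.89 ≈ 13.025 hours.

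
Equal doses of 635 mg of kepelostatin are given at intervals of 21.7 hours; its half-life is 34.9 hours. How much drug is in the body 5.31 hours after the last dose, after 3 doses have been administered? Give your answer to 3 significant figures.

1180 mg

The 3 doses were given 48.71, 27.01, 5.31 hours ago.
Total = 635·(1/2)^(48.71/34.9) + 635·(1/2)^(27.01/34.9) + 635·(1/2)^(5.31/34.9)
      = 241.34 + 371.36 + 571.44 ≈ 1184.1 mg.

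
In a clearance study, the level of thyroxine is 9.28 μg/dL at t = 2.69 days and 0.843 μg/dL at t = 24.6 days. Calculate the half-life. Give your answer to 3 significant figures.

Over Δt = 24.6 − 2.69 = 21.91 days, the level fell by a factor of 9.28/0.843 ≈ 11.008.
n = log₂(11.008) ≈ 3.4605 half-lives, so t½ = 21.91/3.4605 ≈ 6.3314 days.

6.33 days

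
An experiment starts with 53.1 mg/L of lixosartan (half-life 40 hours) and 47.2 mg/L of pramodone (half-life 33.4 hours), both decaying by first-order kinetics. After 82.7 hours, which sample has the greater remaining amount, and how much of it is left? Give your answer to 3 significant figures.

lixosartan, 12.7 mg/L

lixosartan: 53.1 × (1/2)^2.0675 ≈ 12.668 mg/L.
pramodone: 47.2 × (1/2)^2.476 ≈ 8.4835 mg/L.
Lixosartan has more remaining, at ≈ 12.668 mg/L.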